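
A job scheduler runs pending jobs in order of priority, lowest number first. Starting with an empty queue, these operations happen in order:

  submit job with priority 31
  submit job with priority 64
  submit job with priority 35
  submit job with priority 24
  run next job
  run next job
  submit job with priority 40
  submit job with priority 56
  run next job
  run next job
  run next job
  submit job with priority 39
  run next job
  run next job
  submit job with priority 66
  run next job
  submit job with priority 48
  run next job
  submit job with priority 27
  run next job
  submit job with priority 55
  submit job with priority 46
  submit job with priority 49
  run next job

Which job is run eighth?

insert 31 → {31}
insert 64 → {31, 64}
insert 35 → {31, 35, 64}
insert 24 → {24, 31, 35, 64}
run next job → 24; now {31, 35, 64}
run next job → 31; now {35, 64}
insert 40 → {35, 40, 64}
insert 56 → {35, 40, 56, 64}
run next job → 35; now {40, 56, 64}
run next job → 40; now {56, 64}
run next job → 56; now {64}
insert 39 → {39, 64}
run next job → 39; now {64}
run next job → 64; now {}
insert 66 → {66}
run next job → 66; now {}
insert 48 → {48}
run next job → 48; now {}
insert 27 → {27}
run next job → 27; now {}
insert 55 → {55}
insert 46 → {46, 55}
insert 49 → {46, 49, 55}
run next job → 46; now {49, 55}

66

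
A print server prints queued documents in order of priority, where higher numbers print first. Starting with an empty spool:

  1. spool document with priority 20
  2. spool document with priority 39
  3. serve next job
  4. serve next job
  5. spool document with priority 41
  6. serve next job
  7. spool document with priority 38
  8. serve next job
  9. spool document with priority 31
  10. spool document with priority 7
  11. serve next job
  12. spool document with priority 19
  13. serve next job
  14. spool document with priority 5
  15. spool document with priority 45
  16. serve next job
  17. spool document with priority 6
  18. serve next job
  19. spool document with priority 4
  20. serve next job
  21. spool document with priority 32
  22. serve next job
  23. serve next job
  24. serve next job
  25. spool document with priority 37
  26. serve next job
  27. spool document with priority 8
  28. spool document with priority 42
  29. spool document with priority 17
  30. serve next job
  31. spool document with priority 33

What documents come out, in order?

39, 20, 41, 38, 31, 19, 45, 7, 6, 32, 5, 4, 37, 42

insert 20 → {20}
insert 39 → {39, 20}
serve next job → 39; now {20}
serve next job → 20; now {}
insert 41 → {41}
serve next job → 41; now {}
insert 38 → {38}
serve next job → 38; now {}
insert 31 → {31}
insert 7 → {31, 7}
serve next job → 31; now {7}
insert 19 → {19, 7}
serve next job → 19; now {7}
insert 5 → {7, 5}
insert 45 → {45, 7, 5}
serve next job → 45; now {7, 5}
insert 6 → {7, 6, 5}
serve next job → 7; now {6, 5}
insert 4 → {6, 5, 4}
serve next job → 6; now {5, 4}
insert 32 → {32, 5, 4}
serve next job → 32; now {5, 4}
serve next job → 5; now {4}
serve next job → 4; now {}
insert 37 → {37}
serve next job → 37; now {}
insert 8 → {8}
insert 42 → {42, 8}
insert 17 → {42, 17, 8}
serve next job → 42; now {17, 8}
insert 33 → {33, 17, 8}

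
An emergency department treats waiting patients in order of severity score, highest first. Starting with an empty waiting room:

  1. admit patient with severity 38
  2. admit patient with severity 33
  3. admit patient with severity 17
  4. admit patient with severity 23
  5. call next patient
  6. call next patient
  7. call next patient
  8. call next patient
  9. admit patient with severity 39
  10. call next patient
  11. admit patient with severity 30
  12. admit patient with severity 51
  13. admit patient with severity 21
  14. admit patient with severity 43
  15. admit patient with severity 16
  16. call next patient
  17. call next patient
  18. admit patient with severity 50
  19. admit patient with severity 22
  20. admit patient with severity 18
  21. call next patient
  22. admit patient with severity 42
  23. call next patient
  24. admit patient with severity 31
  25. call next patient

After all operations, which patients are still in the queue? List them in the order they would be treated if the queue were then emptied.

[30, 22, 21, 18, 16]

insert 38 → {38}
insert 33 → {38, 33}
insert 17 → {38, 33, 17}
insert 23 → {38, 33, 23, 17}
call next patient → 38; now {33, 23, 17}
call next patient → 33; now {23, 17}
call next patient → 23; now {17}
call next patient → 17; now {}
insert 39 → {39}
call next patient → 39; now {}
insert 30 → {30}
insert 51 → {51, 30}
insert 21 → {51, 30, 21}
insert 43 → {51, 43, 30, 21}
insert 16 → {51, 43, 30, 21, 16}
call next patient → 51; now {43, 30, 21, 16}
call next patient → 43; now {30, 21, 16}
insert 50 → {50, 30, 21, 16}
insert 22 → {50, 30, 22, 21, 16}
insert 18 → {50, 30, 22, 21, 18, 16}
call next patient → 50; now {30, 22, 21, 18, 16}
insert 42 → {42, 30, 22, 21, 18, 16}
call next patient → 42; now {30, 22, 21, 18, 16}
insert 31 → {31, 30, 22, 21, 18, 16}
call next patient → 31; now {30, 22, 21, 18, 16}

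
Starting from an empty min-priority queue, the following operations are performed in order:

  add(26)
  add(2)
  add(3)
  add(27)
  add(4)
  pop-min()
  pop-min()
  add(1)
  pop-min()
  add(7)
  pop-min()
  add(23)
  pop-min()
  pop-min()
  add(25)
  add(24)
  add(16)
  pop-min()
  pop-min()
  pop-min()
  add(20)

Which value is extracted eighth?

insert 26 → {26}
insert 2 → {2, 26}
insert 3 → {2, 3, 26}
insert 27 → {2, 3, 26, 27}
insert 4 → {2, 3, 4, 26, 27}
pop-min → 2; now {3, 4, 26, 27}
pop-min → 3; now {4, 26, 27}
insert 1 → {1, 4, 26, 27}
pop-min → 1; now {4, 26, 27}
insert 7 → {4, 7, 26, 27}
pop-min → 4; now {7, 26, 27}
insert 23 → {7, 23, 26, 27}
pop-min → 7; now {23, 26, 27}
pop-min → 23; now {26, 27}
insert 25 → {25, 26, 27}
insert 24 → {24, 25, 26, 27}
insert 16 → {16, 24, 25, 26, 27}
pop-min → 16; now {24, 25, 26, 27}
pop-min → 24; now {25, 26, 27}
pop-min → 25; now {26, 27}
insert 20 → {20, 26, 27}

24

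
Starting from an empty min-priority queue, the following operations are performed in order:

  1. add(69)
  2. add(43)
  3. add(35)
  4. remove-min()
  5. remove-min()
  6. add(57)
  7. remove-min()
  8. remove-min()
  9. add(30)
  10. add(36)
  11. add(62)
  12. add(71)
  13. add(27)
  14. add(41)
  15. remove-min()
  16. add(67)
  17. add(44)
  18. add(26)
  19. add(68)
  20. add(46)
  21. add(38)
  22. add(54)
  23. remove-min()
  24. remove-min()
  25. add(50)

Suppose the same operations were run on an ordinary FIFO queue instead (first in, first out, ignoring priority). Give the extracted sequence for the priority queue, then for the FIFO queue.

insert 69 → {69}
insert 43 → {43, 69}
insert 35 → {35, 43, 69}
remove-min → 35; now {43, 69}
remove-min → 43; now {69}
insert 57 → {57, 69}
remove-min → 57; now {69}
remove-min → 69; now {}
insert 30 → {30}
insert 36 → {30, 36}
insert 62 → {30, 36, 62}
insert 71 → {30, 36, 62, 71}
insert 27 → {27, 30, 36, 62, 71}
insert 41 → {27, 30, 36, 41, 62, 71}
remove-min → 27; now {30, 36, 41, 62, 71}
insert 67 → {30, 36, 41, 62, 67, 71}
insert 44 → {30, 36, 41, 44, 62, 67, 71}
insert 26 → {26, 30, 36, 41, 44, 62, 67, 71}
insert 68 → {26, 30, 36, 41, 44, 62, 67, 68, 71}
insert 46 → {26, 30, 36, 41, 44, 46, 62, 67, 68, 71}
insert 38 → {26, 30, 36, 38, 41, 44, 46, 62, 67, 68, 71}
insert 54 → {26, 30, 36, 38, 41, 44, 46, 54, 62, 67, 68, 71}
remove-min → 26; now {30, 36, 38, 41, 44, 46, 54, 62, 67, 68, 71}
remove-min → 30; now {36, 38, 41, 44, 46, 54, 62, 67, 68, 71}
insert 50 → {36, 38, 41, 44, 46, 50, 54, 62, 67, 68, 71}

priority queue: 35 → 43 → 57 → 69 → 27 → 26 → 30; FIFO queue: 69 → 43 → 35 → 57 → 30 → 36 → 62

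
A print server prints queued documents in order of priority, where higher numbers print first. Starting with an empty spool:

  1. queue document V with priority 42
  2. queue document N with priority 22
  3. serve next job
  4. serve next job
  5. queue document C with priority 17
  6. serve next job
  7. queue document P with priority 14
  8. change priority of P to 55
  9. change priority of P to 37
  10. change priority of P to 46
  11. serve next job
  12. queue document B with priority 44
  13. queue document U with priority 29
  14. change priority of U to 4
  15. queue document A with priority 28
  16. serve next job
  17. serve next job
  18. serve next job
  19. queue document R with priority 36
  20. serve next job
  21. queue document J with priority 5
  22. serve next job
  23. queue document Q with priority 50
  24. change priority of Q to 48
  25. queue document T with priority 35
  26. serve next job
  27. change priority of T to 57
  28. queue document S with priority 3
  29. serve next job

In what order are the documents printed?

[V, N, C, P, B, A, U, R, J, Q, T]

add V (priority 42) → {V:42}
add N (priority 22) → {V:42, N:22}
serve next job → V; now {N:22}
serve next job → N; now {}
add C (priority 17) → {C:17}
serve next job → C; now {}
add P (priority 14) → {P:14}
update P to priority 55 → {P:55}
update P to priority 37 → {P:37}
update P to priority 46 → {P:46}
serve next job → P; now {}
add B (priority 44) → {B:44}
add U (priority 29) → {B:44, U:29}
update U to priority 4 → {B:44, U:4}
add A (priority 28) → {B:44, A:28, U:4}
serve next job → B; now {A:28, U:4}
serve next job → A; now {U:4}
serve next job → U; now {}
add R (priority 36) → {R:36}
serve next job → R; now {}
add J (priority 5) → {J:5}
serve next job → J; now {}
add Q (priority 50) → {Q:50}
update Q to priority 48 → {Q:48}
add T (priority 35) → {Q:48, T:35}
serve next job → Q; now {T:35}
update T to priority 57 → {T:57}
add S (priority 3) → {T:57, S:3}
serve next job → T; now {S:3}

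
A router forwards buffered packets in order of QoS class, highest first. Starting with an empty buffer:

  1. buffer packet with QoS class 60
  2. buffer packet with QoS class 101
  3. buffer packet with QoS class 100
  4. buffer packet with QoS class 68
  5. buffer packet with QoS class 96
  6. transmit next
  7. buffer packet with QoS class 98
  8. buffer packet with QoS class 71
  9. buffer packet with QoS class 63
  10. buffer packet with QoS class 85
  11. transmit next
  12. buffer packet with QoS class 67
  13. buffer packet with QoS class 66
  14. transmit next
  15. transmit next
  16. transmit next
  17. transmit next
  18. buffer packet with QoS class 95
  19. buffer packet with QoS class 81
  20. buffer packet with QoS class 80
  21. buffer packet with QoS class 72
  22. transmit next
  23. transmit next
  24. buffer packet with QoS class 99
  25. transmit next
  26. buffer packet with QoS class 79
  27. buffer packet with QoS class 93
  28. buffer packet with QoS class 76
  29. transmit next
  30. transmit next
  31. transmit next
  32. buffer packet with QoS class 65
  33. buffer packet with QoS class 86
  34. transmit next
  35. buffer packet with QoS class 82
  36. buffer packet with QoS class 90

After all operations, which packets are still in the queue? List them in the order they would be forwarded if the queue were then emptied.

90, 82, 76, 72, 68, 67, 66, 65, 63, 60

insert 60 → {60}
insert 101 → {101, 60}
insert 100 → {101, 100, 60}
insert 68 → {101, 100, 68, 60}
insert 96 → {101, 100, 96, 68, 60}
transmit next → 101; now {100, 96, 68, 60}
insert 98 → {100, 98, 96, 68, 60}
insert 71 → {100, 98, 96, 71, 68, 60}
insert 63 → {100, 98, 96, 71, 68, 63, 60}
insert 85 → {100, 98, 96, 85, 71, 68, 63, 60}
transmit next → 100; now {98, 96, 85, 71, 68, 63, 60}
insert 67 → {98, 96, 85, 71, 68, 67, 63, 60}
insert 66 → {98, 96, 85, 71, 68, 67, 66, 63, 60}
transmit next → 98; now {96, 85, 71, 68, 67, 66, 63, 60}
transmit next → 96; now {85, 71, 68, 67, 66, 63, 60}
transmit next → 85; now {71, 68, 67, 66, 63, 60}
transmit next → 71; now {68, 67, 66, 63, 60}
insert 95 → {95, 68, 67, 66, 63, 60}
insert 81 → {95, 81, 68, 67, 66, 63, 60}
insert 80 → {95, 81, 80, 68, 67, 66, 63, 60}
insert 72 → {95, 81, 80, 72, 68, 67, 66, 63, 60}
transmit next → 95; now {81, 80, 72, 68, 67, 66, 63, 60}
transmit next → 81; now {80, 72, 68, 67, 66, 63, 60}
insert 99 → {99, 80, 72, 68, 67, 66, 63, 60}
transmit next → 99; now {80, 72, 68, 67, 66, 63, 60}
insert 79 → {80, 79, 72, 68, 67, 66, 63, 60}
insert 93 → {93, 80, 79, 72, 68, 67, 66, 63, 60}
insert 76 → {93, 80, 79, 76, 72, 68, 67, 66, 63, 60}
transmit next → 93; now {80, 79, 76, 72, 68, 67, 66, 63, 60}
transmit next → 80; now {79, 76, 72, 68, 67, 66, 63, 60}
transmit next → 79; now {76, 72, 68, 67, 66, 63, 60}
insert 65 → {76, 72, 68, 67, 66, 65, 63, 60}
insert 86 → {86, 76, 72, 68, 67, 66, 65, 63, 60}
transmit next → 86; now {76, 72, 68, 67, 66, 65, 63, 60}
insert 82 → {82, 76, 72, 68, 67, 66, 65, 63, 60}
insert 90 → {90, 82, 76, 72, 68, 67, 66, 65, 63, 60}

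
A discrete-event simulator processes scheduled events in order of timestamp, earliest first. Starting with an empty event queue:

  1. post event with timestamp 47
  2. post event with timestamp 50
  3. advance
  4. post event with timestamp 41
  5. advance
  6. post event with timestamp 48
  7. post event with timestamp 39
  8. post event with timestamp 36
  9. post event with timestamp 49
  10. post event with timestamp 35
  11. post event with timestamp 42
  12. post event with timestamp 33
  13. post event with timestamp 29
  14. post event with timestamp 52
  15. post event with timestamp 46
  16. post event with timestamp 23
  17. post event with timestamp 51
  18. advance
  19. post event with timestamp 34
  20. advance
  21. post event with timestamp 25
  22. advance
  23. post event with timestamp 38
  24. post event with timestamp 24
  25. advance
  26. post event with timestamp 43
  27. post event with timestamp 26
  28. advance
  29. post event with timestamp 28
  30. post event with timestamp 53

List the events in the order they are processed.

47 → 41 → 23 → 29 → 25 → 24 → 26

insert 47 → {47}
insert 50 → {47, 50}
advance → 47; now {50}
insert 41 → {41, 50}
advance → 41; now {50}
insert 48 → {48, 50}
insert 39 → {39, 48, 50}
insert 36 → {36, 39, 48, 50}
insert 49 → {36, 39, 48, 49, 50}
insert 35 → {35, 36, 39, 48, 49, 50}
insert 42 → {35, 36, 39, 42, 48, 49, 50}
insert 33 → {33, 35, 36, 39, 42, 48, 49, 50}
insert 29 → {29, 33, 35, 36, 39, 42, 48, 49, 50}
insert 52 → {29, 33, 35, 36, 39, 42, 48, 49, 50, 52}
insert 46 → {29, 33, 35, 36, 39, 42, 46, 48, 49, 50, 52}
insert 23 → {23, 29, 33, 35, 36, 39, 42, 46, 48, 49, 50, 52}
insert 51 → {23, 29, 33, 35, 36, 39, 42, 46, 48, 49, 50, 51, 52}
advance → 23; now {29, 33, 35, 36, 39, 42, 46, 48, 49, 50, 51, 52}
insert 34 → {29, 33, 34, 35, 36, 39, 42, 46, 48, 49, 50, 51, 52}
advance → 29; now {33, 34, 35, 36, 39, 42, 46, 48, 49, 50, 51, 52}
insert 25 → {25, 33, 34, 35, 36, 39, 42, 46, 48, 49, 50, 51, 52}
advance → 25; now {33, 34, 35, 36, 39, 42, 46, 48, 49, 50, 51, 52}
insert 38 → {33, 34, 35, 36, 38, 39, 42, 46, 48, 49, 50, 51, 52}
insert 24 → {24, 33, 34, 35, 36, 38, 39, 42, 46, 48, 49, 50, 51, 52}
advance → 24; now {33, 34, 35, 36, 38, 39, 42, 46, 48, 49, 50, 51, 52}
insert 43 → {33, 34, 35, 36, 38, 39, 42, 43, 46, 48, 49, 50, 51, 52}
insert 26 → {26, 33, 34, 35, 36, 38, 39, 42, 43, 46, 48, 49, 50, 51, 52}
advance → 26; now {33, 34, 35, 36, 38, 39, 42, 43, 46, 48, 49, 50, 51, 52}
insert 28 → {28, 33, 34, 35, 36, 38, 39, 42, 43, 46, 48, 49, 50, 51, 52}
insert 53 → {28, 33, 34, 35, 36, 38, 39, 42, 43, 46, 48, 49, 50, 51, 52, 53}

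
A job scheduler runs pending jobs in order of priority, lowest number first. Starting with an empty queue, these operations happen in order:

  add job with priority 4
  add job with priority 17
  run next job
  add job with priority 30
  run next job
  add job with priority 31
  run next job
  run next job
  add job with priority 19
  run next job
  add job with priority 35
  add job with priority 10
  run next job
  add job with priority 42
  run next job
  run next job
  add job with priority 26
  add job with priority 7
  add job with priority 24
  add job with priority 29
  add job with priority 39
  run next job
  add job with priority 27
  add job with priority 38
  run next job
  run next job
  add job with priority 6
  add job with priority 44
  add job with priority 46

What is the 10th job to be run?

insert 4 → {4}
insert 17 → {4, 17}
run next job → 4; now {17}
insert 30 → {17, 30}
run next job → 17; now {30}
insert 31 → {30, 31}
run next job → 30; now {31}
run next job → 31; now {}
insert 19 → {19}
run next job → 19; now {}
insert 35 → {35}
insert 10 → {10, 35}
run next job → 10; now {35}
insert 42 → {35, 42}
run next job → 35; now {42}
run next job → 42; now {}
insert 26 → {26}
insert 7 → {7, 26}
insert 24 → {7, 24, 26}
insert 29 → {7, 24, 26, 29}
insert 39 → {7, 24, 26, 29, 39}
run next job → 7; now {24, 26, 29, 39}
insert 27 → {24, 26, 27, 29, 39}
insert 38 → {24, 26, 27, 29, 38, 39}
run next job → 24; now {26, 27, 29, 38, 39}
run next job → 26; now {27, 29, 38, 39}
insert 6 → {6, 27, 29, 38, 39}
insert 44 → {6, 27, 29, 38, 39, 44}
insert 46 → {6, 27, 29, 38, 39, 44, 46}

24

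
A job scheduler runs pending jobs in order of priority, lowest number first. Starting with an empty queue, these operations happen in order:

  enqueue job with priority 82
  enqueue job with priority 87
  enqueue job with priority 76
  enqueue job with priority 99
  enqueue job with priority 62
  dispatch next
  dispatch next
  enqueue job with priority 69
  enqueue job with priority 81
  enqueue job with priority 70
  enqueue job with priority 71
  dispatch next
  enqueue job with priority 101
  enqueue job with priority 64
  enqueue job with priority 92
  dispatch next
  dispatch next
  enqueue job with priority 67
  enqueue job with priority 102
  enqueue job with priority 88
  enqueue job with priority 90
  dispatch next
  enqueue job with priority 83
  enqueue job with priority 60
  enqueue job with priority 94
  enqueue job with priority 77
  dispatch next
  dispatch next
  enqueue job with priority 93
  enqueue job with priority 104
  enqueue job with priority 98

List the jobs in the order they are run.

[62, 76, 69, 64, 70, 67, 60, 71]

insert 82 → {82}
insert 87 → {82, 87}
insert 76 → {76, 82, 87}
insert 99 → {76, 82, 87, 99}
insert 62 → {62, 76, 82, 87, 99}
dispatch next → 62; now {76, 82, 87, 99}
dispatch next → 76; now {82, 87, 99}
insert 69 → {69, 82, 87, 99}
insert 81 → {69, 81, 82, 87, 99}
insert 70 → {69, 70, 81, 82, 87, 99}
insert 71 → {69, 70, 71, 81, 82, 87, 99}
dispatch next → 69; now {70, 71, 81, 82, 87, 99}
insert 101 → {70, 71, 81, 82, 87, 99, 101}
insert 64 → {64, 70, 71, 81, 82, 87, 99, 101}
insert 92 → {64, 70, 71, 81, 82, 87, 92, 99, 101}
dispatch next → 64; now {70, 71, 81, 82, 87, 92, 99, 101}
dispatch next → 70; now {71, 81, 82, 87, 92, 99, 101}
insert 67 → {67, 71, 81, 82, 87, 92, 99, 101}
insert 102 → {67, 71, 81, 82, 87, 92, 99, 101, 102}
insert 88 → {67, 71, 81, 82, 87, 88, 92, 99, 101, 102}
insert 90 → {67, 71, 81, 82, 87, 88, 90, 92, 99, 101, 102}
dispatch next → 67; now {71, 81, 82, 87, 88, 90, 92, 99, 101, 102}
insert 83 → {71, 81, 82, 83, 87, 88, 90, 92, 99, 101, 102}
insert 60 → {60, 71, 81, 82, 83, 87, 88, 90, 92, 99, 101, 102}
insert 94 → {60, 71, 81, 82, 83, 87, 88, 90, 92, 94, 99, 101, 102}
insert 77 → {60, 71, 77, 81, 82, 83, 87, 88, 90, 92, 94, 99, 101, 102}
dispatch next → 60; now {71, 77, 81, 82, 83, 87, 88, 90, 92, 94, 99, 101, 102}
dispatch next → 71; now {77, 81, 82, 83, 87, 88, 90, 92, 94, 99, 101, 102}
insert 93 → {77, 81, 82, 83, 87, 88, 90, 92, 93, 94, 99, 101, 102}
insert 104 → {77, 81, 82, 83, 87, 88, 90, 92, 93, 94, 99, 101, 102, 104}
insert 98 → {77, 81, 82, 83, 87, 88, 90, 92, 93, 94, 98, 99, 101, 102, 104}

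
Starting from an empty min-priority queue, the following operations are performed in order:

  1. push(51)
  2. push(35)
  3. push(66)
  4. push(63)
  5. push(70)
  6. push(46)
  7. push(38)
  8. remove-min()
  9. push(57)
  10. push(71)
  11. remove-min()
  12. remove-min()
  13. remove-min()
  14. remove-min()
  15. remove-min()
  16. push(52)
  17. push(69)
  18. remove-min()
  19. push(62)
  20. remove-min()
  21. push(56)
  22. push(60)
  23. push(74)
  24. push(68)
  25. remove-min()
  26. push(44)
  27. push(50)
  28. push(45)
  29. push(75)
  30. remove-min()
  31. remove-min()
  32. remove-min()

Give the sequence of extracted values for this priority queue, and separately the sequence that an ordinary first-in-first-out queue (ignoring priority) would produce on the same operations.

priority queue: [35, 38, 46, 51, 57, 63, 52, 62, 56, 44, 45, 50]; FIFO queue: 51 → 35 → 66 → 63 → 70 → 46 → 38 → 57 → 71 → 52 → 69 → 62

insert 51 → {51}
insert 35 → {35, 51}
insert 66 → {35, 51, 66}
insert 63 → {35, 51, 63, 66}
insert 70 → {35, 51, 63, 66, 70}
insert 46 → {35, 46, 51, 63, 66, 70}
insert 38 → {35, 38, 46, 51, 63, 66, 70}
remove-min → 35; now {38, 46, 51, 63, 66, 70}
insert 57 → {38, 46, 51, 57, 63, 66, 70}
insert 71 → {38, 46, 51, 57, 63, 66, 70, 71}
remove-min → 38; now {46, 51, 57, 63, 66, 70, 71}
remove-min → 46; now {51, 57, 63, 66, 70, 71}
remove-min → 51; now {57, 63, 66, 70, 71}
remove-min → 57; now {63, 66, 70, 71}
remove-min → 63; now {66, 70, 71}
insert 52 → {52, 66, 70, 71}
insert 69 → {52, 66, 69, 70, 71}
remove-min → 52; now {66, 69, 70, 71}
insert 62 → {62, 66, 69, 70, 71}
remove-min → 62; now {66, 69, 70, 71}
insert 56 → {56, 66, 69, 70, 71}
insert 60 → {56, 60, 66, 69, 70, 71}
insert 74 → {56, 60, 66, 69, 70, 71, 74}
insert 68 → {56, 60, 66, 68, 69, 70, 71, 74}
remove-min → 56; now {60, 66, 68, 69, 70, 71, 74}
insert 44 → {44, 60, 66, 68, 69, 70, 71, 74}
insert 50 → {44, 50, 60, 66, 68, 69, 70, 71, 74}
insert 45 → {44, 45, 50, 60, 66, 68, 69, 70, 71, 74}
insert 75 → {44, 45, 50, 60, 66, 68, 69, 70, 71, 74, 75}
remove-min → 44; now {45, 50, 60, 66, 68, 69, 70, 71, 74, 75}
remove-min → 45; now {50, 60, 66, 68, 69, 70, 71, 74, 75}
remove-min → 50; now {60, 66, 68, 69, 70, 71, 74, 75}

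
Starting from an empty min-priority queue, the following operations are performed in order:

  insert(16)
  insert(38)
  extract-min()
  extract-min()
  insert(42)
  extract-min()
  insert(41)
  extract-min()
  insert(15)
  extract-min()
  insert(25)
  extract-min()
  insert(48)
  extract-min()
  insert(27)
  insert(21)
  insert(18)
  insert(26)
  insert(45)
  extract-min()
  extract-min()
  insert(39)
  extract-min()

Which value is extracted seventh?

48

insert 16 → {16}
insert 38 → {16, 38}
extract-min → 16; now {38}
extract-min → 38; now {}
insert 42 → {42}
extract-min → 42; now {}
insert 41 → {41}
extract-min → 41; now {}
insert 15 → {15}
extract-min → 15; now {}
insert 25 → {25}
extract-min → 25; now {}
insert 48 → {48}
extract-min → 48; now {}
insert 27 → {27}
insert 21 → {21, 27}
insert 18 → {18, 21, 27}
insert 26 → {18, 21, 26, 27}
insert 45 → {18, 21, 26, 27, 45}
extract-min → 18; now {21, 26, 27, 45}
extract-min → 21; now {26, 27, 45}
insert 39 → {26, 27, 39, 45}
extract-min → 26; now {27, 39, 45}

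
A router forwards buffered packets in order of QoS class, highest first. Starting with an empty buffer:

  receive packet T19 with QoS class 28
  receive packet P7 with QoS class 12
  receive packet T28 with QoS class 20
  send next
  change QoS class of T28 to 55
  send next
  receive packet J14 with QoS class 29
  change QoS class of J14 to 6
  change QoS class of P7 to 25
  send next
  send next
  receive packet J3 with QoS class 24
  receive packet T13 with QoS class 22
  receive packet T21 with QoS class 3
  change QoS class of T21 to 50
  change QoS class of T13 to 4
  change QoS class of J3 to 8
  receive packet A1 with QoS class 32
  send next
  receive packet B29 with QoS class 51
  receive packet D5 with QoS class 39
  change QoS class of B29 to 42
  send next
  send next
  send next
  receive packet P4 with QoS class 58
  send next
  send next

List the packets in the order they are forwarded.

add T19 (QoS class 28) → {T19:28}
add P7 (QoS class 12) → {T19:28, P7:12}
add T28 (QoS class 20) → {T19:28, T28:20, P7:12}
send next → T19; now {T28:20, P7:12}
update T28 to QoS class 55 → {T28:55, P7:12}
send next → T28; now {P7:12}
add J14 (QoS class 29) → {J14:29, P7:12}
update J14 to QoS class 6 → {P7:12, J14:6}
update P7 to QoS class 25 → {P7:25, J14:6}
send next → P7; now {J14:6}
send next → J14; now {}
add J3 (QoS class 24) → {J3:24}
add T13 (QoS class 22) → {J3:24, T13:22}
add T21 (QoS class 3) → {J3:24, T13:22, T21:3}
update T21 to QoS class 50 → {T21:50, J3:24, T13:22}
update T13 to QoS class 4 → {T21:50, J3:24, T13:4}
update J3 to QoS class 8 → {T21:50, J3:8, T13:4}
add A1 (QoS class 32) → {T21:50, A1:32, J3:8, T13:4}
send next → T21; now {A1:32, J3:8, T13:4}
add B29 (QoS class 51) → {B29:51, A1:32, J3:8, T13:4}
add D5 (QoS class 39) → {B29:51, D5:39, A1:32, J3:8, T13:4}
update B29 to QoS class 42 → {B29:42, D5:39, A1:32, J3:8, T13:4}
send next → B29; now {D5:39, A1:32, J3:8, T13:4}
send next → D5; now {A1:32, J3:8, T13:4}
send next → A1; now {J3:8, T13:4}
add P4 (QoS class 58) → {P4:58, J3:8, T13:4}
send next → P4; now {J3:8, T13:4}
send next → J3; now {T13:4}

T19, T28, P7, J14, T21, B29, D5, A1, P4, J3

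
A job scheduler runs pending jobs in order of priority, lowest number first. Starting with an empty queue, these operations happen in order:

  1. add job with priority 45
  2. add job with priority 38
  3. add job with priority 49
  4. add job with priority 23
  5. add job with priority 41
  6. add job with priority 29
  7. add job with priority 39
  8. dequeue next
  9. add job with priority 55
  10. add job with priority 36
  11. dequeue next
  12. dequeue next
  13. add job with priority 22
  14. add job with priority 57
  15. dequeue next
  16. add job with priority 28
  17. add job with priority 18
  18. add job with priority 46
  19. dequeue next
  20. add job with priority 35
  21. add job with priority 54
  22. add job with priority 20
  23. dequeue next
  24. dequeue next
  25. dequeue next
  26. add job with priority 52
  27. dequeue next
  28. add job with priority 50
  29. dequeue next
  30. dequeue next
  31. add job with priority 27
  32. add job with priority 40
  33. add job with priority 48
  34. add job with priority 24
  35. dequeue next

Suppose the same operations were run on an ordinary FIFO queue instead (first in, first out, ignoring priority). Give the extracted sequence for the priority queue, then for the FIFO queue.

insert 45 → {45}
insert 38 → {38, 45}
insert 49 → {38, 45, 49}
insert 23 → {23, 38, 45, 49}
insert 41 → {23, 38, 41, 45, 49}
insert 29 → {23, 29, 38, 41, 45, 49}
insert 39 → {23, 29, 38, 39, 41, 45, 49}
dequeue next → 23; now {29, 38, 39, 41, 45, 49}
insert 55 → {29, 38, 39, 41, 45, 49, 55}
insert 36 → {29, 36, 38, 39, 41, 45, 49, 55}
dequeue next → 29; now {36, 38, 39, 41, 45, 49, 55}
dequeue next → 36; now {38, 39, 41, 45, 49, 55}
insert 22 → {22, 38, 39, 41, 45, 49, 55}
insert 57 → {22, 38, 39, 41, 45, 49, 55, 57}
dequeue next → 22; now {38, 39, 41, 45, 49, 55, 57}
insert 28 → {28, 38, 39, 41, 45, 49, 55, 57}
insert 18 → {18, 28, 38, 39, 41, 45, 49, 55, 57}
insert 46 → {18, 28, 38, 39, 41, 45, 46, 49, 55, 57}
dequeue next → 18; now {28, 38, 39, 41, 45, 46, 49, 55, 57}
insert 35 → {28, 35, 38, 39, 41, 45, 46, 49, 55, 57}
insert 54 → {28, 35, 38, 39, 41, 45, 46, 49, 54, 55, 57}
insert 20 → {20, 28, 35, 38, 39, 41, 45, 46, 49, 54, 55, 57}
dequeue next → 20; now {28, 35, 38, 39, 41, 45, 46, 49, 54, 55, 57}
dequeue next → 28; now {35, 38, 39, 41, 45, 46, 49, 54, 55, 57}
dequeue next → 35; now {38, 39, 41, 45, 46, 49, 54, 55, 57}
insert 52 → {38, 39, 41, 45, 46, 49, 52, 54, 55, 57}
dequeue next → 38; now {39, 41, 45, 46, 49, 52, 54, 55, 57}
insert 50 → {39, 41, 45, 46, 49, 50, 52, 54, 55, 57}
dequeue next → 39; now {41, 45, 46, 49, 50, 52, 54, 55, 57}
dequeue next → 41; now {45, 46, 49, 50, 52, 54, 55, 57}
insert 27 → {27, 45, 46, 49, 50, 52, 54, 55, 57}
insert 40 → {27, 40, 45, 46, 49, 50, 52, 54, 55, 57}
insert 48 → {27, 40, 45, 46, 48, 49, 50, 52, 54, 55, 57}
insert 24 → {24, 27, 40, 45, 46, 48, 49, 50, 52, 54, 55, 57}
dequeue next → 24; now {27, 40, 45, 46, 48, 49, 50, 52, 54, 55, 57}

priority queue: 23, 29, 36, 22, 18, 20, 28, 35, 38, 39, 41, 24; FIFO queue: [45, 38, 49, 23, 41, 29, 39, 55, 36, 22, 57, 28]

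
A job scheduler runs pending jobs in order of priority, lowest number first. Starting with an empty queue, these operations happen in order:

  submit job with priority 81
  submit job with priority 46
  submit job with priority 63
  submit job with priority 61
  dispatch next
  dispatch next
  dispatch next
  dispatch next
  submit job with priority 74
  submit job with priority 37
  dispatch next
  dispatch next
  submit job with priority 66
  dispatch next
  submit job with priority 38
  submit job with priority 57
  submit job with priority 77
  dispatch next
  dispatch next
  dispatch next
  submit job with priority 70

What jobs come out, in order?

46 → 61 → 63 → 81 → 37 → 74 → 66 → 38 → 57 → 77

insert 81 → {81}
insert 46 → {46, 81}
insert 63 → {46, 63, 81}
insert 61 → {46, 61, 63, 81}
dispatch next → 46; now {61, 63, 81}
dispatch next → 61; now {63, 81}
dispatch next → 63; now {81}
dispatch next → 81; now {}
insert 74 → {74}
insert 37 → {37, 74}
dispatch next → 37; now {74}
dispatch next → 74; now {}
insert 66 → {66}
dispatch next → 66; now {}
insert 38 → {38}
insert 57 → {38, 57}
insert 77 → {38, 57, 77}
dispatch next → 38; now {57, 77}
dispatch next → 57; now {77}
dispatch next → 77; now {}
insert 70 → {70}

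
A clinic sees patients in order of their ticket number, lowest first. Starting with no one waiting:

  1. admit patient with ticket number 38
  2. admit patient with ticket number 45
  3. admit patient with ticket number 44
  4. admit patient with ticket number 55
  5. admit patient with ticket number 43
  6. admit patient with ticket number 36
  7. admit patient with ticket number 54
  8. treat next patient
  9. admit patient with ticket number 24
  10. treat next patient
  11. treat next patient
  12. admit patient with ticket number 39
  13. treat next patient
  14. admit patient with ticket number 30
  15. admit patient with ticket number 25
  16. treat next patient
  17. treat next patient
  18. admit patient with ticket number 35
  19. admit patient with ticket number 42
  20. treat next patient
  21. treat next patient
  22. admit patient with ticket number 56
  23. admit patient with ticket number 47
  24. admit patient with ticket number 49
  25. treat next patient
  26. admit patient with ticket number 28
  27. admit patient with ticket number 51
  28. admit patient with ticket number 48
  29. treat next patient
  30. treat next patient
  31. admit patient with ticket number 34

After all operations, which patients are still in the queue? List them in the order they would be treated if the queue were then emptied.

insert 38 → {38}
insert 45 → {38, 45}
insert 44 → {38, 44, 45}
insert 55 → {38, 44, 45, 55}
insert 43 → {38, 43, 44, 45, 55}
insert 36 → {36, 38, 43, 44, 45, 55}
insert 54 → {36, 38, 43, 44, 45, 54, 55}
treat next patient → 36; now {38, 43, 44, 45, 54, 55}
insert 24 → {24, 38, 43, 44, 45, 54, 55}
treat next patient → 24; now {38, 43, 44, 45, 54, 55}
treat next patient → 38; now {43, 44, 45, 54, 55}
insert 39 → {39, 43, 44, 45, 54, 55}
treat next patient → 39; now {43, 44, 45, 54, 55}
insert 30 → {30, 43, 44, 45, 54, 55}
insert 25 → {25, 30, 43, 44, 45, 54, 55}
treat next patient → 25; now {30, 43, 44, 45, 54, 55}
treat next patient → 30; now {43, 44, 45, 54, 55}
insert 35 → {35, 43, 44, 45, 54, 55}
insert 42 → {35, 42, 43, 44, 45, 54, 55}
treat next patient → 35; now {42, 43, 44, 45, 54, 55}
treat next patient → 42; now {43, 44, 45, 54, 55}
insert 56 → {43, 44, 45, 54, 55, 56}
insert 47 → {43, 44, 45, 47, 54, 55, 56}
insert 49 → {43, 44, 45, 47, 49, 54, 55, 56}
treat next patient → 43; now {44, 45, 47, 49, 54, 55, 56}
insert 28 → {28, 44, 45, 47, 49, 54, 55, 56}
insert 51 → {28, 44, 45, 47, 49, 51, 54, 55, 56}
insert 48 → {28, 44, 45, 47, 48, 49, 51, 54, 55, 56}
treat next patient → 28; now {44, 45, 47, 48, 49, 51, 54, 55, 56}
treat next patient → 44; now {45, 47, 48, 49, 51, 54, 55, 56}
insert 34 → {34, 45, 47, 48, 49, 51, 54, 55, 56}

34, 45, 47, 48, 49, 51, 54, 55, 56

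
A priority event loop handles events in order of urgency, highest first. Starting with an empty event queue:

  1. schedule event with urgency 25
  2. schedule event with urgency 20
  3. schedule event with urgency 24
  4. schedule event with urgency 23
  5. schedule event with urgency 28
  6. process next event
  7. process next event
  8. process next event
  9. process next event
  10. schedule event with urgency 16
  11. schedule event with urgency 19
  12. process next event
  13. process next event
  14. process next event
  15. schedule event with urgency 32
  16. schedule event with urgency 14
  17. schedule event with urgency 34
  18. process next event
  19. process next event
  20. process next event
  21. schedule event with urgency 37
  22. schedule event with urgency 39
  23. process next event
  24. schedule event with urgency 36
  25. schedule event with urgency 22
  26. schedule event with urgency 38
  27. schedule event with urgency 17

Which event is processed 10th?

14

insert 25 → {25}
insert 20 → {25, 20}
insert 24 → {25, 24, 20}
insert 23 → {25, 24, 23, 20}
insert 28 → {28, 25, 24, 23, 20}
process next event → 28; now {25, 24, 23, 20}
process next event → 25; now {24, 23, 20}
process next event → 24; now {23, 20}
process next event → 23; now {20}
insert 16 → {20, 16}
insert 19 → {20, 19, 16}
process next event → 20; now {19, 16}
process next event → 19; now {16}
process next event → 16; now {}
insert 32 → {32}
insert 14 → {32, 14}
insert 34 → {34, 32, 14}
process next event → 34; now {32, 14}
process next event → 32; now {14}
process next event → 14; now {}
insert 37 → {37}
insert 39 → {39, 37}
process next event → 39; now {37}
insert 36 → {37, 36}
insert 22 → {37, 36, 22}
insert 38 → {38, 37, 36, 22}
insert 17 → {38, 37, 36, 22, 17}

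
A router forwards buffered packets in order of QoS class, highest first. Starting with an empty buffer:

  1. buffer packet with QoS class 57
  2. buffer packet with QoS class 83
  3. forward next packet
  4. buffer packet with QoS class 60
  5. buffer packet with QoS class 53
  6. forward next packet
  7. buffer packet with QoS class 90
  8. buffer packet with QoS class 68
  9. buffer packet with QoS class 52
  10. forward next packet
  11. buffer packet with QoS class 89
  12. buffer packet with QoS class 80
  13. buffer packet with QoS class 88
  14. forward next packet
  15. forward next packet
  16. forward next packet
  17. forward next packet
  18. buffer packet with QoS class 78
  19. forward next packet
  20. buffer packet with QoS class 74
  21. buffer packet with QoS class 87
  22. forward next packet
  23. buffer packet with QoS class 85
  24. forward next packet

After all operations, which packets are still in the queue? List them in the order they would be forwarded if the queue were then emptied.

insert 57 → {57}
insert 83 → {83, 57}
forward next packet → 83; now {57}
insert 60 → {60, 57}
insert 53 → {60, 57, 53}
forward next packet → 60; now {57, 53}
insert 90 → {90, 57, 53}
insert 68 → {90, 68, 57, 53}
insert 52 → {90, 68, 57, 53, 52}
forward next packet → 90; now {68, 57, 53, 52}
insert 89 → {89, 68, 57, 53, 52}
insert 80 → {89, 80, 68, 57, 53, 52}
insert 88 → {89, 88, 80, 68, 57, 53, 52}
forward next packet → 89; now {88, 80, 68, 57, 53, 52}
forward next packet → 88; now {80, 68, 57, 53, 52}
forward next packet → 80; now {68, 57, 53, 52}
forward next packet → 68; now {57, 53, 52}
insert 78 → {78, 57, 53, 52}
forward next packet → 78; now {57, 53, 52}
insert 74 → {74, 57, 53, 52}
insert 87 → {87, 74, 57, 53, 52}
forward next packet → 87; now {74, 57, 53, 52}
insert 85 → {85, 74, 57, 53, 52}
forward next packet → 85; now {74, 57, 53, 52}

74, 57, 53, 52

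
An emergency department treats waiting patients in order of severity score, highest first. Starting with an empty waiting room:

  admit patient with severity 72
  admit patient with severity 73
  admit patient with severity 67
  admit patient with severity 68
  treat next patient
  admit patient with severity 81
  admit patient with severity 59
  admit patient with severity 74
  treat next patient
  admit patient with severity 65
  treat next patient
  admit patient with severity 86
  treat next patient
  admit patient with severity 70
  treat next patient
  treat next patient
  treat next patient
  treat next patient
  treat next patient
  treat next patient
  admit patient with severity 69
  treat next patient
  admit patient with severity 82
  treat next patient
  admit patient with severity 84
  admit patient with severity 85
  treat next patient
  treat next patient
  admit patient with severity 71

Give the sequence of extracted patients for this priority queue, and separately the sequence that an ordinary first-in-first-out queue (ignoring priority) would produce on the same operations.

insert 72 → {72}
insert 73 → {73, 72}
insert 67 → {73, 72, 67}
insert 68 → {73, 72, 68, 67}
treat next patient → 73; now {72, 68, 67}
insert 81 → {81, 72, 68, 67}
insert 59 → {81, 72, 68, 67, 59}
insert 74 → {81, 74, 72, 68, 67, 59}
treat next patient → 81; now {74, 72, 68, 67, 59}
insert 65 → {74, 72, 68, 67, 65, 59}
treat next patient → 74; now {72, 68, 67, 65, 59}
insert 86 → {86, 72, 68, 67, 65, 59}
treat next patient → 86; now {72, 68, 67, 65, 59}
insert 70 → {72, 70, 68, 67, 65, 59}
treat next patient → 72; now {70, 68, 67, 65, 59}
treat next patient → 70; now {68, 67, 65, 59}
treat next patient → 68; now {67, 65, 59}
treat next patient → 67; now {65, 59}
treat next patient → 65; now {59}
treat next patient → 59; now {}
insert 69 → {69}
treat next patient → 69; now {}
insert 82 → {82}
treat next patient → 82; now {}
insert 84 → {84}
insert 85 → {85, 84}
treat next patient → 85; now {84}
treat next patient → 84; now {}
insert 71 → {71}

priority queue: 73 → 81 → 74 → 86 → 72 → 70 → 68 → 67 → 65 → 59 → 69 → 82 → 85 → 84; FIFO queue: 72, 73, 67, 68, 81, 59, 74, 65, 86, 70, 69, 82, 84, 85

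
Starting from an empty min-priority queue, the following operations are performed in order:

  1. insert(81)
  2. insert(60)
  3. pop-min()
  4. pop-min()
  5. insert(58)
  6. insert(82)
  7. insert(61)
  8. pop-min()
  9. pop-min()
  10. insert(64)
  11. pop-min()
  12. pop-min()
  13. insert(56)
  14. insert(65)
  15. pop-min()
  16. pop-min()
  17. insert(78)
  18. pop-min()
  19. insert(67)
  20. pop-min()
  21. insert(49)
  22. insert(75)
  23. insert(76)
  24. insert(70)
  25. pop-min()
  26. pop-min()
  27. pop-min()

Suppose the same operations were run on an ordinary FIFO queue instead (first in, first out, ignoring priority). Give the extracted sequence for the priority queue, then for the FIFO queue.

priority queue: 60 → 81 → 58 → 61 → 64 → 82 → 56 → 65 → 78 → 67 → 49 → 70 → 75; FIFO queue: 81 → 60 → 58 → 82 → 61 → 64 → 56 → 65 → 78 → 67 → 49 → 75 → 76

insert 81 → {81}
insert 60 → {60, 81}
pop-min → 60; now {81}
pop-min → 81; now {}
insert 58 → {58}
insert 82 → {58, 82}
insert 61 → {58, 61, 82}
pop-min → 58; now {61, 82}
pop-min → 61; now {82}
insert 64 → {64, 82}
pop-min → 64; now {82}
pop-min → 82; now {}
insert 56 → {56}
insert 65 → {56, 65}
pop-min → 56; now {65}
pop-min → 65; now {}
insert 78 → {78}
pop-min → 78; now {}
insert 67 → {67}
pop-min → 67; now {}
insert 49 → {49}
insert 75 → {49, 75}
insert 76 → {49, 75, 76}
insert 70 → {49, 70, 75, 76}
pop-min → 49; now {70, 75, 76}
pop-min → 70; now {75, 76}
pop-min → 75; now {76}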